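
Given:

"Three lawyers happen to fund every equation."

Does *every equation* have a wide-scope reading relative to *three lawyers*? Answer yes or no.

Yes

*every equation* is inside a raising infinitive, which is transparent to QR (no CP barrier), so it behaves as a matrix argument.
Nothing blocks QR of the lower DP to a position above the higher one, so inverse scope is available.
So *every equation* > *three lawyers* is among the available readings.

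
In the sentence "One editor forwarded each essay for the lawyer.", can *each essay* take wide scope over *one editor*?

*one editor* and *each essay* are co-arguments of the matrix verb, with nothing but a clause-internal boundary between them.
Since no island is crossed, the inverse ordering is licensed alongside surface scope.
So *each essay* > *one editor* is among the available readings.

Yes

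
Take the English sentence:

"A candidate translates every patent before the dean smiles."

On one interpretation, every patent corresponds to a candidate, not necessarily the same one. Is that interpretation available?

The described interpretation is the *every patent* > *a candidate* scoping.
Neither queried DP is inside the adjunct, so the adjunct-island constraint does not apply.
No island intervenes, so both surface and inverse scope are derivable.

Yes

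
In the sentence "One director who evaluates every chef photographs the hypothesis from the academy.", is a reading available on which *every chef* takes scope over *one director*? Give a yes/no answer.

No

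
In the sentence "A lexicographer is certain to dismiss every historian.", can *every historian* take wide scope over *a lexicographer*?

*every historian* is inside a raising infinitive, which is transparent to QR (no CP barrier), so it behaves as a matrix argument.
Nothing blocks QR of the lower DP to a position above the higher one, so inverse scope is available.
Both orderings are possible: *a lexicographer* > *every historian* and *every historian* > *a lexicographer*.

Yes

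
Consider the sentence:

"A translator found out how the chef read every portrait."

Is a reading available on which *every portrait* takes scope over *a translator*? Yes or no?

Structurally, *every portrait* is inside the embedded question *how the chef read every portrait*.
The wh-island constraint blocks QR out of an embedded interrogative.
*every portrait* is confined to the island and cannot take scope over *a translator*.
(Only the surface reading survives: one fixed translator with respect to all the relevant portraits.)

No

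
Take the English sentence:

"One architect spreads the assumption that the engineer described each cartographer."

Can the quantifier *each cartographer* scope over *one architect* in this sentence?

Structurally, *each cartographer* is inside the complex NP *the assumption that the engineer described each cartographer*.
Noun-complement clauses are scope islands (the Complex NP Constraint): a quantifier inside one cannot scope into the matrix.
*each cartographer* is confined to the island and cannot take scope over *one architect*.

No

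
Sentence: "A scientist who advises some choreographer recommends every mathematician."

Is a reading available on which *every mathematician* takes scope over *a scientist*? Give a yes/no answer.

*every mathematician* is a matrix argument; only *a scientist* is modified by the relative clause *who advises some choreographer*, so the RC island is irrelevant to the target quantifier.
No island intervenes, so both surface and inverse scope are derivable.
Both orderings are possible: *a scientist* > *every mathematician* and *every mathematician* > *a scientist*.

Yes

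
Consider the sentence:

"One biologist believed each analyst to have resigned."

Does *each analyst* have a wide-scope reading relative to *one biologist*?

Yes

*each analyst* is the subject of an ECM infinitive — the infinitival complement of an ECM verb is not a scope island, so *each analyst* can raise into the matrix clause.
With no island boundary between them, the object can take inverse scope over the subject via ordinary QR within the clause.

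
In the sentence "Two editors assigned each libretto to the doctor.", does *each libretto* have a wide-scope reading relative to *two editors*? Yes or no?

*each libretto* is the matrix object and *two editors* the matrix subject; the two are clausemates.
QR within a single clause is free, so the lower quantifier may take scope over the higher one.

Yes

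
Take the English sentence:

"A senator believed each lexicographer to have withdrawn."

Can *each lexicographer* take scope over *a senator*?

Yes

ECM infinitives lack a CP barrier, so *each lexicographer* can QR over the matrix subject *a senator*.
With no island boundary between them, the object can take inverse scope over the subject via ordinary QR within the clause.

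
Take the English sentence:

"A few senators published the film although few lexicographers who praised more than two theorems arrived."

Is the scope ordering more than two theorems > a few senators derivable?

*more than two theorems* is embedded in the relative clause *who praised more than two theorems*, which is itself inside the adjunct *although few lexicographers who praised more than two theorems arrived*.
Nested islands: the RC island is itself inside an adjunct island, so wide scope is doubly excluded.
So *more than two theorems* cannot raise high enough to outscope *a few senators*; only the surface ordering *a few senators* > *more than two theorems* is available.

No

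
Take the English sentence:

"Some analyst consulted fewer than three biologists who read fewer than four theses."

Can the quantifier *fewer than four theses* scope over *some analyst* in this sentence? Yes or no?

*fewer than four theses* sits inside the relative clause *who read fewer than four theses* modifying *fewer than three biologists*.
Relative clauses are scope islands: a quantifier cannot QR out of a relative clause to take scope in the matrix clause.
The inverse ordering *fewer than four theses* > *some analyst* is therefore underivable.

No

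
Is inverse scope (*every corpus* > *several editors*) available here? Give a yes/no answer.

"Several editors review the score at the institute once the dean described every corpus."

*every corpus* sits inside the adjunct clause *once the dean described every corpus*.
Since the clause is an adjunct (not a complement), the Adjunct Condition blocks QR across its edge.
So the wide-scope reading for *every corpus* is blocked.

No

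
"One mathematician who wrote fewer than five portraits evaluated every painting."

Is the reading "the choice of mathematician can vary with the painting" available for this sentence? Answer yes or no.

Yes

That reading corresponds to *every painting* > *one mathematician*.
Although the sentence contains a relative clause (*who wrote fewer than five portraits*), *every painting* is outside it, in the matrix VP.
QR within a single clause is free, so the lower quantifier may take scope over the higher one.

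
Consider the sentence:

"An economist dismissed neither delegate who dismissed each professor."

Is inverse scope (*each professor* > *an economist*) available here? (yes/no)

*each professor* sits inside the relative clause *who dismissed each professor* modifying *neither delegate*.
A relative clause is a scope island — quantifier raising cannot cross its boundary.
The inverse ordering *each professor* > *an economist* is therefore underivable.

No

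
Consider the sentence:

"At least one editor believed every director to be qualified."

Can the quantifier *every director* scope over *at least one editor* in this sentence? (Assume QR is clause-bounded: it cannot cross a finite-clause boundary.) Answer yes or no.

The ECM infinitive is scope-transparent — *every director* is free to raise above *at least one editor*.
QR within a single clause is free, so the lower quantifier may take scope over the higher one.

Yes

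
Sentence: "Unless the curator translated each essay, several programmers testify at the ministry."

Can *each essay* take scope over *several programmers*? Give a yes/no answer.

No

*each essay* sits inside the adjunct clause *unless the curator translated each essay*.
Since the clause is an adjunct (not a complement), the Adjunct Condition blocks QR across its edge.
The ordering *each essay* > *several programmers* is therefore underivable.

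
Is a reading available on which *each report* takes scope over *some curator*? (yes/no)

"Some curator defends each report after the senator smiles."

Neither queried DP is inside the adjunct, so the adjunct-island constraint does not apply.
No island intervenes, so both surface and inverse scope are derivable.

Yes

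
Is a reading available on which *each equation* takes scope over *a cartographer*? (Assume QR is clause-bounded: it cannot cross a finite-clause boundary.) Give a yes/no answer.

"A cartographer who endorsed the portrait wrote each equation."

Yes

*each equation* sits in the matrix clause, not in the relative clause on *a cartographer*.
Ordinary QR to a clause-peripheral position gives the wide-scope LF for the lower DP.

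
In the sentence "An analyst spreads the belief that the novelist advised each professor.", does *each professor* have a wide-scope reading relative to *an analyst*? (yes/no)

No

Structurally, *each professor* is inside the complex NP *the belief that the novelist advised each professor*.
Noun-complement clauses are scope islands (the Complex NP Constraint): a quantifier inside one cannot scope into the matrix.
So *each professor* cannot raise to a position above *an analyst*.
(Only the surface reading survives: one fixed analyst with respect to all the relevant professors.)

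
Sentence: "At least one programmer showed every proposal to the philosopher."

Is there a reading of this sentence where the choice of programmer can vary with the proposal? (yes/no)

Yes

This is the *every proposal* > *at least one programmer* reading.
Both DPs are arguments of the same predicate; there is no clause or island boundary between them.
Since no island is crossed, the inverse ordering is licensed alongside surface scope.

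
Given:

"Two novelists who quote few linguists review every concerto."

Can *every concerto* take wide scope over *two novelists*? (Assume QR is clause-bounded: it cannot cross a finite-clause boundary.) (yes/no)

The RC *who quote few linguists* is an island, but *every concerto* is not inside it — it is the matrix object, a clausemate of *two novelists*.
With no island boundary between them, the object can take inverse scope over the subject via ordinary QR within the clause.
Both orderings are possible: *two novelists* > *every concerto* and *every concerto* > *two novelists*.

Yes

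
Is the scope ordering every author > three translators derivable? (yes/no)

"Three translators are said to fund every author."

Yes

*every author* is the object of the infinitival complement of a raising predicate; raising infinitives are transparent for QR, so the two DPs are in effect clausemates.
Ordinary QR to a clause-peripheral position gives the wide-scope LF for the lower DP.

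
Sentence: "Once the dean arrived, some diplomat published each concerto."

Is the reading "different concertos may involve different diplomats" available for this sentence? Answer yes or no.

This is the *each concerto* > *some diplomat* reading.
Neither queried DP is inside the adjunct, so the adjunct-island constraint does not apply.
QR within a single clause is free, so the lower quantifier may take scope over the higher one.
Both orderings are possible: *some diplomat* > *each concerto* and *each concerto* > *some diplomat*.

Yes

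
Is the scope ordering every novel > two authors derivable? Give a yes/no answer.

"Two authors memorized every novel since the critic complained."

Although there is an adjunct clause, *every novel* is in the main clause, not inside the adjunct.
Nothing blocks QR of the lower DP to a position above the higher one, so inverse scope is available.

Yes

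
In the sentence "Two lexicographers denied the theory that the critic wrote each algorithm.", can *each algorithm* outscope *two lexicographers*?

Structurally, *each algorithm* is inside the complex NP *the theory that the critic wrote each algorithm*.
Since the clause is the complement of a nominal head, the CNPC blocks scope extraction.
So *each algorithm* cannot raise high enough to outscope *two lexicographers*; only the surface ordering *two lexicographers* > *each algorithm* is available.

No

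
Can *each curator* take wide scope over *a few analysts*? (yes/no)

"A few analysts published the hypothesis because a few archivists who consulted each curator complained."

Structurally, *each curator* is inside the relative clause *who consulted each curator*, which is itself inside the adjunct *because a few archivists who consulted each curator complained*.
The quantifier would have to escape first the RC and then the adjunct — two independent island violations.
Hence only narrow scope for *each curator* (under *a few analysts*) survives.

No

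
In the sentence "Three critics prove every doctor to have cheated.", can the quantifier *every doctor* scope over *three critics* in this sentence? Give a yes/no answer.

ECM infinitives lack a CP barrier, so *every doctor* can QR over the matrix subject *three critics*.
Since no island is crossed, the inverse ordering is licensed alongside surface scope.

Yes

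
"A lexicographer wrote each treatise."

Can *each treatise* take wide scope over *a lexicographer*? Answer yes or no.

*each treatise* and *a lexicographer* are in the same minimal clause.
No island intervenes, so both surface and inverse scope are derivable.

Yes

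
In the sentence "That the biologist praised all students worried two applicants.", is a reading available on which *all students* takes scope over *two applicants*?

No

Structurally, *all students* is inside the sentential subject *that the biologist praised all students*.
The subject-island constraint blocks QR out of a clausal subject.
So the wide-scope reading for *all students* is blocked.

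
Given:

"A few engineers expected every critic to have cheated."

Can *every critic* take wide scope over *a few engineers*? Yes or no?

Yes

This is an ECM construction: *every critic* is the infinitival subject, Case-marked by the matrix verb, and the infinitive is transparent for QR.
With no island boundary between them, the object can take inverse scope over the subject via ordinary QR within the clause.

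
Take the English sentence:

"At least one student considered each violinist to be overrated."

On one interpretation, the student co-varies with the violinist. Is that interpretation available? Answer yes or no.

Yes

This is the *each violinist* > *at least one student* reading.
ECM infinitives lack a CP barrier, so *each violinist* can QR over the matrix subject *at least one student*.
Nothing blocks QR of the lower DP to a position above the higher one, so inverse scope is available.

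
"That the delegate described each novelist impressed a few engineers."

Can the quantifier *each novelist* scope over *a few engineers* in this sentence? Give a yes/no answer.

No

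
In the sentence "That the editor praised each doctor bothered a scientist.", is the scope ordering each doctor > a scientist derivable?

*each doctor* sits inside the sentential subject *that the editor praised each doctor*.
Clausal subjects are scope islands; QR from inside the subject into the matrix is barred.
So the wide-scope reading for *each doctor* is blocked.

No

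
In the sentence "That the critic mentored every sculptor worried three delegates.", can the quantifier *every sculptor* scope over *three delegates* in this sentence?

*every sculptor* is embedded in the sentential subject *that the critic mentored every sculptor*.
The Sentential Subject Constraint rules out raising the quantifier out of the that-clause subject.
*every sculptor* > *three delegates* would require crossing that boundary, which is illicit.

No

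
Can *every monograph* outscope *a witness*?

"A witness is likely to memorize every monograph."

Raising constructions are monoclausal for scope purposes; *every monograph* is not separated from *a witness* by any island.
Clause-internal QR can adjoin the lower DP above the subject, yielding the inverse reading.
So *every monograph* > *a witness* is among the available readings.

Yes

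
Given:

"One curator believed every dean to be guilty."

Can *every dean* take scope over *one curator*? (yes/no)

Yes

*every dean* is an ECM subject; ECM complements are not islands, and the embedded quantifier may take matrix scope.
QR within a single clause is free, so the lower quantifier may take scope over the higher one.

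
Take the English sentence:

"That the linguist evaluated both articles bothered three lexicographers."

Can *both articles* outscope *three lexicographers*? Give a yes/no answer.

The target quantifier *both articles* is part of the sentential subject *that the linguist evaluated both articles*.
Sentential subjects are islands: a quantifier inside the subject clause cannot raise over the matrix predicate.
There is no licit LF on which *both articles* c-commands *three lexicographers*.

No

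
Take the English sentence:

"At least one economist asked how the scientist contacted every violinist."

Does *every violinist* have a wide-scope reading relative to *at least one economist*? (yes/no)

No

*every violinist* occurs within the embedded question *how the scientist contacted every violinist*.
An indirect question is a wh-island; the filled [Spec,CP] blocks QR across the CP edge.
So *every violinist* cannot raise to a position above *at least one economist*.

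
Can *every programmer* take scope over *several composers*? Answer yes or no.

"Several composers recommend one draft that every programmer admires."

No

*every programmer* occurs within the relative clause *that every programmer admires* modifying *one draft*.
The relative clause forms an island for QR, so the quantifier is confined to the head noun's restrictor.
So *every programmer* cannot raise to a position above *several composers*.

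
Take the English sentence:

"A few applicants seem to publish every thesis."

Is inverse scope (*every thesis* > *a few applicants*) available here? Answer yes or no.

Yes

Raising constructions are monoclausal for scope purposes; *every thesis* is not separated from *a few applicants* by any island.
QR within a single clause is free, so the lower quantifier may take scope over the higher one.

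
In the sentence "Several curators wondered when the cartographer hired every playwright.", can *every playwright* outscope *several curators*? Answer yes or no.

*every playwright* is embedded in the embedded question *when the cartographer hired every playwright*.
The wh-island constraint blocks QR out of an embedded interrogative.
So *every playwright* cannot raise high enough to outscope *several curators*; only the surface ordering *several curators* > *every playwright* is available.

No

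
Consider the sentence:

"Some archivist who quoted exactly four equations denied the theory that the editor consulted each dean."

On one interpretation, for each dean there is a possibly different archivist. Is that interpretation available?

No

This is the *each dean* > *some archivist* reading.
*each dean* sits inside the complex NP *the theory that the editor consulted each dean*.
Since the clause is the complement of a nominal head, the CNPC blocks scope extraction.
So the wide-scope reading for *each dean* is blocked.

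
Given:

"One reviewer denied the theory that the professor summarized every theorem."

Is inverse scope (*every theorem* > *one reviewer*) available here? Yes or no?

The DP *every theorem* is contained in the complex NP *the theory that the professor summarized every theorem*.
Since the clause is the complement of a nominal head, the CNPC blocks scope extraction.
Hence only narrow scope for *every theorem* (under *one reviewer*) survives.

No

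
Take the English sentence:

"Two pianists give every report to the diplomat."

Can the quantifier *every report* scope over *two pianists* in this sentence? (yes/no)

Yes

*every report* and *two pianists* are in the same minimal clause.
No island intervenes, so both surface and inverse scope are derivable.
So *every report* > *two pianists* is among the available readings.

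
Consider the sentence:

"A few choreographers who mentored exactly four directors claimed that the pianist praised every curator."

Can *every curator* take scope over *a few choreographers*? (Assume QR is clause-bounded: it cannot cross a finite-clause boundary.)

No

The DP *every curator* is contained in the finite complement clause *that the pianist praised every curator*.
QR is clause-bounded, so the finite complement is a scope island for the embedded quantifier.
Hence only narrow scope for *every curator* (under *a few choreographers*) survives.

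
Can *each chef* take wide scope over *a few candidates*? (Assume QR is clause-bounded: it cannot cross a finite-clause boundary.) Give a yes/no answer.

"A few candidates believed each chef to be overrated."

This is an ECM construction: *each chef* is the infinitival subject, Case-marked by the matrix verb, and the infinitive is transparent for QR.
Clause-internal QR can adjoin the lower DP above the subject, yielding the inverse reading.

Yes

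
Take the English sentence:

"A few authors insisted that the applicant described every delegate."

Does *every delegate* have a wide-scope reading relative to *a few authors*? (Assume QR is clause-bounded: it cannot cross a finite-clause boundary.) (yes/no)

No

*every delegate* is embedded in the finite complement clause *that the applicant described every delegate*.
QR is clause-bounded, so the finite complement is a scope island for the embedded quantifier.
So *every delegate* cannot raise high enough to outscope *a few authors*; only the surface ordering *a few authors* > *every delegate* is available.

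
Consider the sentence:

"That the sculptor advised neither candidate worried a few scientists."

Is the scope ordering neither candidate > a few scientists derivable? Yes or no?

No

Structurally, *neither candidate* is inside the sentential subject *that the sculptor advised neither candidate*.
Clausal subjects are scope islands; QR from inside the subject into the matrix is barred.
So the wide-scope reading for *neither candidate* is blocked.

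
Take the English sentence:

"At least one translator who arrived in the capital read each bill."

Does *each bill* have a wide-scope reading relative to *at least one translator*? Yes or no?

The RC *who arrived in the capital* is an island, but *each bill* is not inside it — it is the matrix object, a clausemate of *at least one translator*.
Nothing blocks QR of the lower DP to a position above the higher one, so inverse scope is available.
So *each bill* > *at least one translator* is among the available readings.

Yes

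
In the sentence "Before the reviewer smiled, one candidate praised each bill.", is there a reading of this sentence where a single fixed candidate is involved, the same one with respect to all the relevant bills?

Yes

That reading corresponds to *one candidate* > *each bill*.
Nothing needs to raise for *one candidate* > *each bill*, so no island constraint is at stake.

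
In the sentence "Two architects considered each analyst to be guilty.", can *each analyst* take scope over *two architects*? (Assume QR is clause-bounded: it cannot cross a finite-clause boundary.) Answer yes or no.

This is an ECM construction: *each analyst* is the infinitival subject, Case-marked by the matrix verb, and the infinitive is transparent for QR.
Ordinary QR to a clause-peripheral position gives the wide-scope LF for the lower DP.
The sentence is scopally ambiguous between *two architects* > *each analyst* and *each analyst* > *two architects*.

Yes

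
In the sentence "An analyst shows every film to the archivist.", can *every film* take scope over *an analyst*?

*an analyst* and *every film* are co-arguments of the matrix verb, with nothing but a clause-internal boundary between them.
Ordinary QR to a clause-peripheral position gives the wide-scope LF for the lower DP.

Yes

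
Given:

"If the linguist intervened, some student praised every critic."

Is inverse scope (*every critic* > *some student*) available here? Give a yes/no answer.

*every critic* is a matrix argument; the adjunct is an island but the target quantifier is outside it.
Nothing blocks QR of the lower DP to a position above the higher one, so inverse scope is available.

Yes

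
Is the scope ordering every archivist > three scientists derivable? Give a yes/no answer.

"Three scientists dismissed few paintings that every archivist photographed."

No

The DP *every archivist* is contained in the relative clause *that every archivist photographed* modifying *few paintings*.
Relative clauses are scope islands: a quantifier cannot QR out of a relative clause to take scope in the matrix clause.
There is no licit LF on which *every archivist* c-commands *three scientists*.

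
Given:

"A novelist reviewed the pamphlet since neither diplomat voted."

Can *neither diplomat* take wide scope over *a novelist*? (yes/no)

No

*neither diplomat* occurs within the adjunct clause *since neither diplomat voted*.
Adjunct clauses are scope islands: a quantifier inside an adjunct cannot raise into the matrix clause.
There is no licit LF on which *neither diplomat* c-commands *a novelist*.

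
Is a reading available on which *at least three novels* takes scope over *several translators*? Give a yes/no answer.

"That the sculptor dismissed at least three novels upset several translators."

No

The DP *at least three novels* is contained in the sentential subject *that the sculptor dismissed at least three novels*.
Sentential subjects are islands: a quantifier inside the subject clause cannot raise over the matrix predicate.
*at least three novels* > *several translators* would require crossing that boundary, which is illicit.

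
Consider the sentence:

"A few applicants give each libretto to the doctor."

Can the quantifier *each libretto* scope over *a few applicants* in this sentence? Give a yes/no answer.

Yes

Both DPs are arguments of the same predicate; there is no clause or island boundary between them.
Since no island is crossed, the inverse ordering is licensed alongside surface scope.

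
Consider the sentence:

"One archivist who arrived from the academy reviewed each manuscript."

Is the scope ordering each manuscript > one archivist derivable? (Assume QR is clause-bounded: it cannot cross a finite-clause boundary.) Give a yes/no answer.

Yes

The RC *who arrived from the academy* is an island, but *each manuscript* is not inside it — it is the matrix object, a clausemate of *one archivist*.
With no island boundary between them, the object can take inverse scope over the subject via ordinary QR within the clause.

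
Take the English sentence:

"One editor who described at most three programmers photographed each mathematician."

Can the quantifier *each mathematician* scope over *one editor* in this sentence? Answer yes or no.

Yes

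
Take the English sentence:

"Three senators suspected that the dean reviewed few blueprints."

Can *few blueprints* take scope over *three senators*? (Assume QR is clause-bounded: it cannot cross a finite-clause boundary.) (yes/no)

No

*few blueprints* sits inside the finite complement clause *that the dean reviewed few blueprints*.
Given the clause-boundedness assumption, QR cannot cross the finite CP into the matrix.
So *few blueprints* cannot raise to a position above *three senators*.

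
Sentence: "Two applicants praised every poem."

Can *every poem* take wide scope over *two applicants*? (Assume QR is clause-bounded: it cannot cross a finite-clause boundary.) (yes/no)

Yes

*two applicants* and *every poem* are co-arguments of the matrix verb, with nothing but a clause-internal boundary between them.
Clause-internal QR can adjoin the lower DP above the subject, yielding the inverse reading.
Both orderings are possible: *two applicants* > *every poem* and *every poem* > *two applicants*.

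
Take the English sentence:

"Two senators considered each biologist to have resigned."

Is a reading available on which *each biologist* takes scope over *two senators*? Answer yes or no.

This is an ECM construction: *each biologist* is the infinitival subject, Case-marked by the matrix verb, and the infinitive is transparent for QR.
Ordinary QR to a clause-peripheral position gives the wide-scope LF for the lower DP.

Yes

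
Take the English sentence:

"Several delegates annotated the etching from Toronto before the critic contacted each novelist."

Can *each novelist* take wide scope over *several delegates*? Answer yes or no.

Structurally, *each novelist* is inside the adjunct clause *before the critic contacted each novelist*.
Scope out of an adjunct clause is unavailable: QR respects the adjunct-island constraint.
*each novelist* is confined to the island and cannot take scope over *several delegates*.

No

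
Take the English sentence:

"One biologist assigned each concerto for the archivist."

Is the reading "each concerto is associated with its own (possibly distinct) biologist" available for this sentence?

Yes

This is the *each concerto* > *one biologist* reading.
*each concerto* and *one biologist* are in the same minimal clause.
Nothing blocks QR of the lower DP to a position above the higher one, so inverse scope is available.
The sentence is scopally ambiguous between *one biologist* > *each concerto* and *each concerto* > *one biologist*.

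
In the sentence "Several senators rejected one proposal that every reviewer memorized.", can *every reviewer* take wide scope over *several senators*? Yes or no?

No

The DP *every reviewer* is contained in the relative clause *that every reviewer memorized* modifying *one proposal*.
Relative clauses are scope islands: a quantifier cannot QR out of a relative clause to take scope in the matrix clause.
The inverse ordering *every reviewer* > *several senators* is therefore underivable.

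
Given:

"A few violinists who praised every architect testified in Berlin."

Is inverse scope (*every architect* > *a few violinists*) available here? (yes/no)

No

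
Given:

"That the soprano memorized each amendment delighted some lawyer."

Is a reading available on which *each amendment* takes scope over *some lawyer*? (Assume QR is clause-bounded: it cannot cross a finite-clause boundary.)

*each amendment* is embedded in the sentential subject *that the soprano memorized each amendment*.
Subjects — clausal subjects included — are islands for extraction, and QR is no exception.
The ordering *each amendment* > *some lawyer* is therefore underivable.

No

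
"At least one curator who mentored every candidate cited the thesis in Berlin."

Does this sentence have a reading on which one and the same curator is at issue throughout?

Yes

That reading corresponds to *at least one curator* > *every candidate*.
Surface scope (*at least one curator* > *every candidate*) is always derivable; islands only block QR, not in-situ interpretation.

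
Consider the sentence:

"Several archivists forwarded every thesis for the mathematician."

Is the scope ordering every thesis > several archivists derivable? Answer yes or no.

Both DPs are arguments of the same predicate; there is no clause or island boundary between them.
Clause-internal QR can adjoin the lower DP above the subject, yielding the inverse reading.

Yes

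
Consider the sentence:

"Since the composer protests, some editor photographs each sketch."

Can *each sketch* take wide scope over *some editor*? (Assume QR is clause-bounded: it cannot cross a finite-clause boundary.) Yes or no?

Neither queried DP is inside the adjunct, so the adjunct-island constraint does not apply.
Clause-internal QR can adjoin the lower DP above the subject, yielding the inverse reading.
The sentence is scopally ambiguous between *some editor* > *each sketch* and *each sketch* > *some editor*.

Yes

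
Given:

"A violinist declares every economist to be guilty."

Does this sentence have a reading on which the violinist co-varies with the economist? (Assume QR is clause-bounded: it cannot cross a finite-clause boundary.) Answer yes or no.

Yes

That reading corresponds to *every economist* > *a violinist*.
This is an ECM construction: *every economist* is the infinitival subject, Case-marked by the matrix verb, and the infinitive is transparent for QR.
No island intervenes, so both surface and inverse scope are derivable.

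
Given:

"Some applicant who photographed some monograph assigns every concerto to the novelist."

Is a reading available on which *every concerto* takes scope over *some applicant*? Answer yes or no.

Although the sentence contains a relative clause (*who photographed some monograph*), *every concerto* is outside it, in the matrix VP.
QR within a single clause is free, so the lower quantifier may take scope over the higher one.

Yes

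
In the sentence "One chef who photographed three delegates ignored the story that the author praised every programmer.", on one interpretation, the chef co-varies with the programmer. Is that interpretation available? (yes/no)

No

The described interpretation is the *every programmer* > *one chef* scoping.
The target quantifier *every programmer* is part of the complex NP *the story that the author praised every programmer*.
The complex NP is opaque for QR — the quantifier is frozen inside the noun's complement.
The inverse ordering *every programmer* > *one chef* is therefore underivable.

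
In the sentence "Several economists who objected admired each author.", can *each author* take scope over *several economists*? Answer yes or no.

Yes

Although the sentence contains a relative clause (*who objected*), *each author* is outside it, in the matrix VP.
No island intervenes, so both surface and inverse scope are derivable.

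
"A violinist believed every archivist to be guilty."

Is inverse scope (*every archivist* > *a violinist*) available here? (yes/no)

Yes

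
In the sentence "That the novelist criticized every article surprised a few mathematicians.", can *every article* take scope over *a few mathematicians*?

*every article* occurs within the sentential subject *that the novelist criticized every article*.
The subject-island constraint blocks QR out of a clausal subject.
*every article* > *a few mathematicians* would require crossing that boundary, which is illicit.

No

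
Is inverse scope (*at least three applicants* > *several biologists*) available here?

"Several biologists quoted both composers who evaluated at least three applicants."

No

*at least three applicants* is embedded in the relative clause *who evaluated at least three applicants* modifying *both composers*.
The relative clause forms an island for QR, so the quantifier is confined to the head noun's restrictor.
The inverse ordering *at least three applicants* > *several biologists* is therefore underivable.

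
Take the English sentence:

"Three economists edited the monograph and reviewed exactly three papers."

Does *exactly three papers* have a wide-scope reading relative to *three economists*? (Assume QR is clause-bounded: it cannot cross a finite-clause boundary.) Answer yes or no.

No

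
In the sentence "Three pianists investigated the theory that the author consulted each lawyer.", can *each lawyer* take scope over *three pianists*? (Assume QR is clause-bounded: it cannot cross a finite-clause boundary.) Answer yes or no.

No

*each lawyer* occurs within the complex NP *the theory that the author consulted each lawyer*.
A that-clause complement to a noun is an island; QR cannot cross the NP boundary.
Hence only narrow scope for *each lawyer* (under *three pianists*) survives.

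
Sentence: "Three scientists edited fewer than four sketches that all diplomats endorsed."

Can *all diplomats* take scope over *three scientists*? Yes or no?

No

*all diplomats* sits inside the relative clause *that all diplomats endorsed* modifying *fewer than four sketches*.
Quantifiers inside a relative clause are trapped there; the RC boundary blocks QR.
So *all diplomats* cannot raise high enough to outscope *three scientists*; only the surface ordering *three scientists* > *all diplomats* is available.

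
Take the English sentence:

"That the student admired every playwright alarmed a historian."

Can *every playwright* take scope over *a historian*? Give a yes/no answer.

*every playwright* is embedded in the sentential subject *that the student admired every playwright*.
Sentential subjects are islands: a quantifier inside the subject clause cannot raise over the matrix predicate.
*every playwright* > *a historian* would require crossing that boundary, which is illicit.

No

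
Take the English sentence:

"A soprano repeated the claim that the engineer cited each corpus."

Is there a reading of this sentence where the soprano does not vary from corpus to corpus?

Yes

That reading corresponds to *a soprano* > *each corpus*.
Surface scope (*a soprano* > *each corpus*) is always derivable; islands only block QR, not in-situ interpretation.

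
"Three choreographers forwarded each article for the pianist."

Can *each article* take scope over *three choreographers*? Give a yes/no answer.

Yes

Both DPs are arguments of the same predicate; there is no clause or island boundary between them.
Ordinary QR to a clause-peripheral position gives the wide-scope LF for the lower DP.
So *each article* > *three choreographers* is among the available readings.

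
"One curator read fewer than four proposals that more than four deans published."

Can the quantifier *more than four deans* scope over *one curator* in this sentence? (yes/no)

No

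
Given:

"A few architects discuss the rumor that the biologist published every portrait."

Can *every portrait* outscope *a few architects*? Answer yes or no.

No

The target quantifier *every portrait* is part of the complex NP *the rumor that the biologist published every portrait*.
The complex NP is opaque for QR — the quantifier is frozen inside the noun's complement.
So *every portrait* cannot raise to a position above *a few architects*.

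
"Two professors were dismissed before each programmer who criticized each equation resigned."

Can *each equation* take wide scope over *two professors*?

Structurally, *each equation* is inside the relative clause *who criticized each equation*, which is itself inside the adjunct *before each programmer who criticized each equation resigned*.
Even if one barrier were somehow void, the other would still block QR.
The inverse ordering *each equation* > *two professors* is therefore underivable.

No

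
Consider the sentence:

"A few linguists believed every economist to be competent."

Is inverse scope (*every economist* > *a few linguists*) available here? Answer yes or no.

*every economist* is the subject of an ECM infinitive — the infinitival complement of an ECM verb is not a scope island, so *every economist* can raise into the matrix clause.
No island intervenes, so both surface and inverse scope are derivable.
The sentence is scopally ambiguous between *a few linguists* > *every economist* and *every economist* > *a few linguists*.

Yes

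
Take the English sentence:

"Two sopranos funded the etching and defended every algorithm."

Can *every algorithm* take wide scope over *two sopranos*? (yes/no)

*every algorithm* is embedded in one conjunct of the coordinate structure (*defended every algorithm*).
Coordinate structures are islands for non-across-the-board movement, QR included.
So the wide-scope reading for *every algorithm* is blocked.

No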